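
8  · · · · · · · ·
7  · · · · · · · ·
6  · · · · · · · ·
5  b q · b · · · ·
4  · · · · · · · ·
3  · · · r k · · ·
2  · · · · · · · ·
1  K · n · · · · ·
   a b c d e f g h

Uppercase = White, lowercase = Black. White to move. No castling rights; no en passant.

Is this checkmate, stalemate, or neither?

White to move; white king on a1.
In check: no.
King squares — b1: attacked by Qb5; a2: attacked by Nc1; b2: attacked by Qb5.
Legal moves for White: none.
Not in check and no legal moves → stalemate.

stalemate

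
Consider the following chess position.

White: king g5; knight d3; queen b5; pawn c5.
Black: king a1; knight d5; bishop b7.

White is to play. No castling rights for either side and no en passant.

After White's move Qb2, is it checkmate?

After Qb2: black king on a1; in check: yes, from the white queen on b2.
King squares — b1: attacked by Qb2; a2: attacked by Qb2; b2: attacked by Nd3.
Black has no legal moves → checkmate.

yes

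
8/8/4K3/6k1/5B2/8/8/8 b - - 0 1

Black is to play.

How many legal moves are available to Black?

Black to move; king on g5.
In check: yes, from the white bishop on f4.
Legal moves: Kg6, Kh5, Kh4, Kg4, Kxf4.
Count: 5.

5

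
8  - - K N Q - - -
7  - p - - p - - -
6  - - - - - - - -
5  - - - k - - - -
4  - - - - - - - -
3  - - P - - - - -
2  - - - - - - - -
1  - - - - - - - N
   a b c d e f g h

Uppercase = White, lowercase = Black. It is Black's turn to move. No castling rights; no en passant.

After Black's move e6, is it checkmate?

After e6: white king on c8; in check: no.
White is not in check, so this cannot be checkmate.

no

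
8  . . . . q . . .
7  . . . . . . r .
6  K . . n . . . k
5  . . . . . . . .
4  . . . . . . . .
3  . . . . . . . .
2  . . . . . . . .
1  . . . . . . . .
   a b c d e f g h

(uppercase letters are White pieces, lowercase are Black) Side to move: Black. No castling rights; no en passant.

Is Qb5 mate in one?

After Qb5: white king on a6; in check: yes, from the black queen on b5.
King squares — a5: attacked by Qb5; b5: attacked by Nd6; b6: attacked by Qb5; a7: attacked by Rg7; b7: attacked by Qb5.
White has no legal moves → checkmate.

yes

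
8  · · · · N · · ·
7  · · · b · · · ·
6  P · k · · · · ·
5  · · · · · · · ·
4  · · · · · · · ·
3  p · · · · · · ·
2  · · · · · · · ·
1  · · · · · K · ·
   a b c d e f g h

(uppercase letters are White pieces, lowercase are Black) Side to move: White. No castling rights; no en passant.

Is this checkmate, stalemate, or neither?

White to move; white king on f1.
In check: no.
Legal moves for White: Ng7, Nc7, Nf6, Nd6, Kg2, Kf2, Ke2, Kg1, Ke1, a7.
White has 10 legal moves and is not in check → neither.

neither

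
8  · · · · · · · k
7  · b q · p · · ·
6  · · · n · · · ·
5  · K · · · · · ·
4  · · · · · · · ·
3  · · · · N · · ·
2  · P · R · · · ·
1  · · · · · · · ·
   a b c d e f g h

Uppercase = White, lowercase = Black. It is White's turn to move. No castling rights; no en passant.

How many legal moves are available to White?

3

White to move; king on b5.
In check: yes, from the black knight on d6.
Legal moves: Kb4, Ka4, Rxd6.
Count: 3.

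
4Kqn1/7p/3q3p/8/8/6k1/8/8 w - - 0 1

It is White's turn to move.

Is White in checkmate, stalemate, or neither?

checkmate

White to move; white king on e8.
In check: yes, from the black queen on f8.
King squares — d7: attacked by Qd6; e7: attacked by Qd6; f7: attacked by Qf8; d8: attacked by Qd6; f8: attacked by Qd6.
Legal moves for White: none.
In check with no legal moves → checkmate.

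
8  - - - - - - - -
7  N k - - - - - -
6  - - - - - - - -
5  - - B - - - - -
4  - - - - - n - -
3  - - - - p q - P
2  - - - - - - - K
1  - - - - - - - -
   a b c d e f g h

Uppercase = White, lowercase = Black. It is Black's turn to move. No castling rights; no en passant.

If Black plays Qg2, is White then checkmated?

After Qg2: white king on h2; in check: yes, from the black queen on g2.
King squares — g1: attacked by Qg2; h1: attacked by Qg2; g2: attacked by Nf4; g3: attacked by Qg2; h3: own pawn.
White has no legal moves → checkmate.

yes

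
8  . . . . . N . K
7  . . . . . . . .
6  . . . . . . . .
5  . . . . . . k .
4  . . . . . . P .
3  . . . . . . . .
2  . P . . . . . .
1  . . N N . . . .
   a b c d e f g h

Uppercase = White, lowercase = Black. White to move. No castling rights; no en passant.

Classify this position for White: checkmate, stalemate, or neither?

White to move; white king on h8.
In check: no.
Legal moves for White: Kg8, Kh7, Kg7, Nh7+, Nd7, Ng6, Ne6+, Ne3, Nc3, Nf2, Nd3, Nb3, Ne2, Na2, b3, b4.
White has 16 legal moves and is not in check → neither.

neither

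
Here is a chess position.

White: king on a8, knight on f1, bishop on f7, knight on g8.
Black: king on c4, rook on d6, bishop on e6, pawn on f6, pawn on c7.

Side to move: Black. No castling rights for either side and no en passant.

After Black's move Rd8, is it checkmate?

After Rd8: white king on a8; in check: yes, from the black rook on d8.
White has 2 legal replies: Kb7, Ka7.
In check but a legal move exists → not checkmate.

no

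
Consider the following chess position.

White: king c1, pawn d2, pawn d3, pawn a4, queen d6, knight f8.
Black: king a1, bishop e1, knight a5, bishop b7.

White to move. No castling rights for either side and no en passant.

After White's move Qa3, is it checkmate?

After Qa3: black king on a1; in check: yes, from the white queen on a3.
King squares — b1: attacked by Kc1; a2: attacked by Qa3; b2: attacked by Kc1.
Black has no legal moves → checkmate.

yes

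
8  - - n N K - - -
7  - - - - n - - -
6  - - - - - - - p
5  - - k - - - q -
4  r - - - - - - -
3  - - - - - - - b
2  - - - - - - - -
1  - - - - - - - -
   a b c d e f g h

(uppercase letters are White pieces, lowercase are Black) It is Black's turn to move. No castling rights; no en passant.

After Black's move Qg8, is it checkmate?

After Qg8: white king on e8; in check: yes, from the black queen on g8.
King squares — d7: attacked by Bh3; e7: attacked by Nc8; f7: attacked by Qg8; d8: own knight; f8: attacked by Qg8.
White has no legal moves → checkmate.

yes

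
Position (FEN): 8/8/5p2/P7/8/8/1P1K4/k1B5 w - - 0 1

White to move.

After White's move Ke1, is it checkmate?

After Ke1: black king on a1; in check: no.
Black is not in check, so this cannot be checkmate.

no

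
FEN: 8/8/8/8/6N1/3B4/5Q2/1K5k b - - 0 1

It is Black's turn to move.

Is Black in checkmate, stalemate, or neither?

stalemate

Black to move; black king on h1.
In check: no.
King squares — g1: attacked by Qf2; g2: attacked by Qf2; h2: attacked by Qf2.
Legal moves for Black: none.
Not in check and no legal moves → stalemate.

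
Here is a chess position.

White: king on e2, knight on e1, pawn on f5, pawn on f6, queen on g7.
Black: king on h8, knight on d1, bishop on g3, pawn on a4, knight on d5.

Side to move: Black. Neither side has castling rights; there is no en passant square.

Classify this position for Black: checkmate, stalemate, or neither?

checkmate

Black to move; black king on h8.
In check: yes, from the white queen on g7.
King squares — g7: attacked by Pf6; h7: attacked by Qg7; g8: attacked by Qg7.
Legal moves for Black: none.
In check with no legal moves → checkmate.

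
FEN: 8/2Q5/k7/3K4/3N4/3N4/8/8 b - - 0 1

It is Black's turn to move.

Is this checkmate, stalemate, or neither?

Black to move; black king on a6.
In check: no.
King squares — a5: attacked by Qc7; b5: attacked by Nd4; b6: attacked by Qc7; a7: attacked by Qc7; b7: attacked by Qc7.
Legal moves for Black: none.
Not in check and no legal moves → stalemate.

stalemate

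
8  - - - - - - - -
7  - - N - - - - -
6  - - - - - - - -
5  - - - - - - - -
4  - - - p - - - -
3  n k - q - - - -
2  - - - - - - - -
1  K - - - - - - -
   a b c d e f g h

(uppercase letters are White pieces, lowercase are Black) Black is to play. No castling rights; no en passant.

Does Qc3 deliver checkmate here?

yes

After Qc3: white king on a1; in check: yes, from the black queen on c3.
King squares — b1: attacked by Na3; a2: attacked by Kb3; b2: attacked by Kb3.
White has no legal moves → checkmate.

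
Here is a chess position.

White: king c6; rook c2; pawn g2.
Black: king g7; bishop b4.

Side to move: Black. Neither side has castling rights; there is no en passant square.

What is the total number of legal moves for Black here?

17

Black to move; king on g7.
In check: no.
Legal moves: Kh8, Kg8, Kf8, Kh7, Kf7, Kh6, Kg6, Kf6, Bf8, Be7, Bd6, Bc5, Ba5, Bc3, Ba3, Bd2, Be1.
Count: 17.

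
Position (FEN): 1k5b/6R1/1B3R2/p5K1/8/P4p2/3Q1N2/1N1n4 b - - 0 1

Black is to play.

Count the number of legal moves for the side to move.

Black to move; king on b8.
In check: no.
Legal moves: Bxg7, Kc8, Ka8, Ne3, Nc3, Nxf2, Nb2, a4.
Count: 8.

8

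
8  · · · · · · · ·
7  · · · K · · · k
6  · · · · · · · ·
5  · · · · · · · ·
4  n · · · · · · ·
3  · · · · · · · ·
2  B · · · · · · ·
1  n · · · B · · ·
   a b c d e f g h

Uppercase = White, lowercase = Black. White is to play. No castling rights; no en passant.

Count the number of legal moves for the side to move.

White to move; king on d7.
In check: no.
Legal moves: Ke8, Kd8, Kc8, Ke7, Kc7, Ke6, Kd6, Kc6, Bg8+, Bf7, Be6, Bd5, Bc4, Bb3, Bb1+, Ba5, Bh4, Bb4, Bg3, Bc3, Bf2, Bd2.
Count: 22.

22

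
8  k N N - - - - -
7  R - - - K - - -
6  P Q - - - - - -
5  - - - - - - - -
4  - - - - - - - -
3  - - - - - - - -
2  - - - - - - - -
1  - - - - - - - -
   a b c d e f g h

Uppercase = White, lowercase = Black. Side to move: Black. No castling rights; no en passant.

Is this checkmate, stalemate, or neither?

Black to move; black king on a8.
In check: yes, from the white rook on a7.
King squares — a7: attacked by Qb6; b7: attacked by Pa6; b8: attacked by Qb6.
Legal moves for Black: none.
In check with no legal moves → checkmate.

checkmate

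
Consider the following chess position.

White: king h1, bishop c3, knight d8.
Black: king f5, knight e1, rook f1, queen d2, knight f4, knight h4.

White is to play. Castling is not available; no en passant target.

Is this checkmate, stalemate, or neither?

White to move; white king on h1.
In check: yes, from the black rook on f1.
King squares — g1: attacked by Rf1; g2: attacked by Ne1; h2: attacked by Qd2.
Legal moves for White: none.
In check with no legal moves → checkmate.

checkmate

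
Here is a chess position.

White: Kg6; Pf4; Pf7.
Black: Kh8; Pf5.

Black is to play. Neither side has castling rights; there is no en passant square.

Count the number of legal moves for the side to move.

Black to move; king on h8.
In check: no.
Legal moves: none.
Count: 0.

0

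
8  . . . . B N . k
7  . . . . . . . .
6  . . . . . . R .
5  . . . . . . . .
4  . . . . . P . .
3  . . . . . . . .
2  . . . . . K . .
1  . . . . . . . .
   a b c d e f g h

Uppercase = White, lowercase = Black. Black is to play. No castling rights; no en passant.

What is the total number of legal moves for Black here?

Black to move; king on h8.
In check: no.
Legal moves: none.
Count: 0.

0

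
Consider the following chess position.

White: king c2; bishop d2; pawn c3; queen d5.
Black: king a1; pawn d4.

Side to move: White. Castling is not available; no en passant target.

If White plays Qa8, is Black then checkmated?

After Qa8: black king on a1; in check: yes, from the white queen on a8.
King squares — b1: attacked by Kc2; a2: attacked by Qa8; b2: attacked by Kc2.
Black has no legal moves → checkmate.

yes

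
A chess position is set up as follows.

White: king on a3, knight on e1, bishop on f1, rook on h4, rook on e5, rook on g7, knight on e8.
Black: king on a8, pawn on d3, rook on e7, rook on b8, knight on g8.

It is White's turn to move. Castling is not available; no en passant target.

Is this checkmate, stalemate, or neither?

White to move; white king on a3.
In check: no.
Legal moves for White include: Nc7+, Nf6, Nd6, Rxg8, Rgh7, Rf7, Rgxe7, Rg6, Rgg5, Rgg4, Rg3, Rg2, Rg1, Rexe7, Re6, Reh5, Reg5, Rf5, ... (list truncated; more exist).
White has legal moves and is not in check → neither.

neither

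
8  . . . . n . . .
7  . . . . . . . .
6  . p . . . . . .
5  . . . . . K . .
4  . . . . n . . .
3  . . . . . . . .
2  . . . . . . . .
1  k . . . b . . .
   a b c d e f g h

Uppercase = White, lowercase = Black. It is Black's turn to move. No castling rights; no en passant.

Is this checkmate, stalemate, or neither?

neither

Black to move; black king on a1.
In check: no.
Legal moves for Black include: Ng7+, Nc7, N8f6, N8d6+, N4f6, N4d6+, Ng5, Nc5, Ng3+, Nc3, Nf2, Nd2, Ba5, Bh4, Bb4, Bg3, Bc3, Bf2, ... (list truncated; more exist).
Black has legal moves and is not in check → neither.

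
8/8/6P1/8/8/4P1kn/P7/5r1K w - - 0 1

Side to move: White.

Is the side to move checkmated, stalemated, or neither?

White to move; white king on h1.
In check: yes, from the black rook on f1.
King squares — g1: attacked by Rf1; g2: attacked by Kg3; h2: attacked by Kg3.
Legal moves for White: none.
In check with no legal moves → checkmate.

checkmate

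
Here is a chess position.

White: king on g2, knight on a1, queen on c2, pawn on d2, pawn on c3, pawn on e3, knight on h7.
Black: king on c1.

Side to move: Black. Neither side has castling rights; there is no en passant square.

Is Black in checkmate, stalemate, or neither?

checkmate

Black to move; black king on c1.
In check: yes, from the white queen on c2.
King squares — b1: attacked by Qc2; d1: attacked by Qc2; b2: attacked by Qc2; c2: attacked by Na1; d2: attacked by Qc2.
Legal moves for Black: none.
In check with no legal moves → checkmate.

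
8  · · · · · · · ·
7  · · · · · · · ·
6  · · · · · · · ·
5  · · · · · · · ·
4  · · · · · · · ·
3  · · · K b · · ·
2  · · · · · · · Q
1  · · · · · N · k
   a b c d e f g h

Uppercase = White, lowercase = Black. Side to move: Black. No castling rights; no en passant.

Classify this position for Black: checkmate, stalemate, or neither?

checkmate

Black to move; black king on h1.
In check: yes, from the white queen on h2.
King squares — g1: attacked by Qh2; g2: attacked by Qh2; h2: attacked by Nf1.
Legal moves for Black: none.
In check with no legal moves → checkmate.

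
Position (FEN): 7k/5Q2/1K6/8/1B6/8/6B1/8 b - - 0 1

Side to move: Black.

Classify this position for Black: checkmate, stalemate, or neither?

stalemate

Black to move; black king on h8.
In check: no.
King squares — g7: attacked by Qf7; h7: attacked by Qf7; g8: attacked by Qf7.
Legal moves for Black: none.
Not in check and no legal moves → stalemate.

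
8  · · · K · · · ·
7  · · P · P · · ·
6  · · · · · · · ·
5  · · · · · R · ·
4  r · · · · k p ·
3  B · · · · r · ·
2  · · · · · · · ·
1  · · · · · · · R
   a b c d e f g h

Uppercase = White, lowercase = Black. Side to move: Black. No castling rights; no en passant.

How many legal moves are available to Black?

4

Black to move; king on f4.
In check: yes, from the white rook on f5.
Legal moves: Kxf5, Ke4, Kg3, Ke3.
Count: 4.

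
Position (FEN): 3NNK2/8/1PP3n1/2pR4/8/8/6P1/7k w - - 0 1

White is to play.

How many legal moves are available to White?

3

White to move; king on f8.
In check: yes, from the black knight on g6.
Legal moves: Kg8, Kg7, Kf7.
Count: 3.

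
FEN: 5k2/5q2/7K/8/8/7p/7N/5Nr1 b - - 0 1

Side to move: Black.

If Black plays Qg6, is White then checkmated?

After Qg6: white king on h6; in check: yes, from the black queen on g6.
King squares — g5: attacked by Rg1; h5: attacked by Qg6; g6: attacked by Rg1; g7: attacked by Qg6; h7: attacked by Qg6.
White has no legal moves → checkmate.

yes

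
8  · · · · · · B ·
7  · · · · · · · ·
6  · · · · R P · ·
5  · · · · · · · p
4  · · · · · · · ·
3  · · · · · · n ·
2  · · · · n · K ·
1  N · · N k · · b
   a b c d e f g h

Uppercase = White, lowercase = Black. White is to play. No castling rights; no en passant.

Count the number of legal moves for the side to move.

White to move; king on g2.
In check: yes, from the black bishop on h1.
Legal moves: Kh3, Kh2.
Count: 2.

2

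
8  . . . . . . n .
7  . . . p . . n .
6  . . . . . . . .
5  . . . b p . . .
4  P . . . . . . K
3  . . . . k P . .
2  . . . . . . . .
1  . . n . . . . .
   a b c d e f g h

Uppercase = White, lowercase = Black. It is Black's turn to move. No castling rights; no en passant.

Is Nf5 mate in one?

no

After Nf5: white king on h4; in check: yes, from the black knight on f5.
White has 4 legal replies: Kh5, Kg5, Kg4, Kh3.
In check but a legal move exists → not checkmate.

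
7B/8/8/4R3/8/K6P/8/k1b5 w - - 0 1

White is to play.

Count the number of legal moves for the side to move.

White to move; king on a3.
In check: yes, from the black bishop on c1.
Legal moves: Kb4, Ka4, Kb3.
Count: 3.

3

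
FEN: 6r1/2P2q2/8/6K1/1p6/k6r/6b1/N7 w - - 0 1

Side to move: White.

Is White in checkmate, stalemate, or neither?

checkmate

White to move; white king on g5.
In check: yes, from the black rook on g8.
King squares — f4: attacked by Qf7; g4: attacked by Rg8; h4: attacked by Rh3; f5: attacked by Qf7; h5: attacked by Rh3; f6: attacked by Qf7; g6: attacked by Qf7; h6: attacked by Rh3.
Legal moves for White: none.
In check with no legal moves → checkmate.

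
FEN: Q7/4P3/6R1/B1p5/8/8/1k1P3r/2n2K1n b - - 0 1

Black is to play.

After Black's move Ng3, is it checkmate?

After Ng3: white king on f1; in check: yes, from the black knight on g3.
White has 3 legal replies: Kg1, Ke1, Rxg3.
In check but a legal move exists → not checkmate.

no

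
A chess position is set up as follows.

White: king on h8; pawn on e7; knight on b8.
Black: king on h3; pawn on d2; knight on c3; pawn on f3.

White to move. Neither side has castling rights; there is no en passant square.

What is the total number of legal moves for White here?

White to move; king on h8.
In check: no.
Legal moves: Kg8, Kh7, Kg7, Nd7, Nc6, Na6, e8=Q, e8=R, e8=B, e8=N.
Count: 10.

10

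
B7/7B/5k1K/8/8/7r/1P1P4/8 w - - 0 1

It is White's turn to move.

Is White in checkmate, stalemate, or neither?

checkmate

White to move; white king on h6.
In check: yes, from the black rook on h3.
King squares — g5: attacked by Kf6; h5: attacked by Rh3; g6: attacked by Kf6; g7: attacked by Kf6; h7: own bishop.
Legal moves for White: none.
In check with no legal moves → checkmate.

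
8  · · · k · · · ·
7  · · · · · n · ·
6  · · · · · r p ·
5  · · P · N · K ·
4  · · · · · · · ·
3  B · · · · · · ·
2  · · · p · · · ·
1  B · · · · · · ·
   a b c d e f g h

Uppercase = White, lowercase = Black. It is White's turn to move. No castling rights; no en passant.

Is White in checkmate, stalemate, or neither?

neither

White to move; white king on g5.
In check: yes, from the black knight on f7.
Legal moves for White: Kxf6, Kh4, Kg4, Nxf7+.
White is in check but has 4 legal moves → neither.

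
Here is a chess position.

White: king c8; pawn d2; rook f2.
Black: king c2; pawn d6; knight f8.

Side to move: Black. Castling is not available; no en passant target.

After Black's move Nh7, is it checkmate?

no

After Nh7: white king on c8; in check: no.
White is not in check, so this cannot be checkmate.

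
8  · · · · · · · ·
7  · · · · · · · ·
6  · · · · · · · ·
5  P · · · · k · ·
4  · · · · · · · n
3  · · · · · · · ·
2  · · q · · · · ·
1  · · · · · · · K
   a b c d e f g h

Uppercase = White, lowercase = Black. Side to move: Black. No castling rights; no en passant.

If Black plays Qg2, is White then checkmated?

yes

After Qg2: white king on h1; in check: yes, from the black queen on g2.
King squares — g1: attacked by Qg2; g2: attacked by Nh4; h2: attacked by Qg2.
White has no legal moves → checkmate.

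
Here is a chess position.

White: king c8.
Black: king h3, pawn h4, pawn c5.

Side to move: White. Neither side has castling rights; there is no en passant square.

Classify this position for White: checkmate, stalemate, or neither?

White to move; white king on c8.
In check: no.
Legal moves for White: Kd8, Kb8, Kd7, Kc7, Kb7.
White has 5 legal moves and is not in check → neither.

neither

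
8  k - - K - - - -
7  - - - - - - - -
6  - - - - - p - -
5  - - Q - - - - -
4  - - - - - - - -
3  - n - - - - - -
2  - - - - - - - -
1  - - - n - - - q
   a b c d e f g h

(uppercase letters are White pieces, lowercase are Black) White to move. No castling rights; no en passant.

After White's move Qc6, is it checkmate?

no

After Qc6: black king on a8; in check: yes, from the white queen on c6.
Black has 3 legal replies: Kb8, Ka7, Qxc6.
In check but a legal move exists → not checkmate.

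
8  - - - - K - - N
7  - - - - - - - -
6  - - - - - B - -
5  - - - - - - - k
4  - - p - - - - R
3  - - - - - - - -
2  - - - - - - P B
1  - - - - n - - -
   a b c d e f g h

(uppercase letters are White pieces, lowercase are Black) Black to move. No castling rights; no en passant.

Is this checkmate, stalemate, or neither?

checkmate

Black to move; black king on h5.
In check: yes, from the white rook on h4.
King squares — g4: attacked by Rh4; h4: attacked by Bf6; g5: attacked by Bf6; g6: attacked by Nh8; h6: attacked by Rh4.
Legal moves for Black: none.
In check with no legal moves → checkmate.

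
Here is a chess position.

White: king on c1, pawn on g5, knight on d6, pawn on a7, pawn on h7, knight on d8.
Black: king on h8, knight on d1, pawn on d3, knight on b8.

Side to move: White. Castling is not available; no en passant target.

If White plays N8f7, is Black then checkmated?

no

After N8f7: black king on h8; in check: yes, from the white knight on f7.
Black has 2 legal replies: Kxh7, Kg7.
In check but a legal move exists → not checkmate.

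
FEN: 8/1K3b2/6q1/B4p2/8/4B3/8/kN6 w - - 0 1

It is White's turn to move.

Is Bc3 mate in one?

After Bc3: black king on a1; in check: yes, from the white bishop on c3.
Black has 2 legal replies: Ka2, Kxb1.
In check but a legal move exists → not checkmate.

no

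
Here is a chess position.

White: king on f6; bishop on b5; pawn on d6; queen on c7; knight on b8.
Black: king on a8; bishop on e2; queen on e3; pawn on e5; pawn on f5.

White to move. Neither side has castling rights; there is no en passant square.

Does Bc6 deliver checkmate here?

yes

After Bc6: black king on a8; in check: yes, from the white bishop on c6.
King squares — a7: attacked by Qc7; b7: attacked by Bc6; b8: attacked by Qc7.
Black has no legal moves → checkmate.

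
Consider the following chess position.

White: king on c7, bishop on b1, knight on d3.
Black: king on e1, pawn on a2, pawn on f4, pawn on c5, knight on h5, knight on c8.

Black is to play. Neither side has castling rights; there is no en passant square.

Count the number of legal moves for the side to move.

4

Black to move; king on e1.
In check: yes, from the white knight on d3.
Legal moves: Ke2, Kd2, Kf1, Kd1.
Count: 4.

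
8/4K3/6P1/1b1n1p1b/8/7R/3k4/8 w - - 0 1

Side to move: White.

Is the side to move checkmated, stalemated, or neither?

neither

White to move; white king on e7.
In check: yes, from the black knight on d5.
Legal moves for White: Kf8, Kd8, Kf7, Ke6, Kd6.
White is in check but has 5 legal moves → neither.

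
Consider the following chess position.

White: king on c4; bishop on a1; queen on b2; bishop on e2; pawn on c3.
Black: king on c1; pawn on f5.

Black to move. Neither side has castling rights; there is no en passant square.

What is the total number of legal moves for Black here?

0

Black to move; king on c1.
In check: yes, from the white queen on b2.
Legal moves: none.
Count: 0.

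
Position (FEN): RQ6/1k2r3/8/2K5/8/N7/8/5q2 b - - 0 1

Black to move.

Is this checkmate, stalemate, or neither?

checkmate

Black to move; black king on b7.
In check: yes, from the white queen on b8.
King squares — a6: attacked by Ra8; b6: attacked by Kc5; c6: attacked by Kc5; a7: attacked by Ra8; c7: attacked by Qb8; a8: attacked by Qb8; b8: attacked by Ra8; c8: attacked by Qb8.
Legal moves for Black: none.
In check with no legal moves → checkmate.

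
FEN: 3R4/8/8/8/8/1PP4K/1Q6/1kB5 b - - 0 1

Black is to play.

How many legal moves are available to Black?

Black to move; king on b1.
In check: yes, from the white queen on b2.
Legal moves: none.
Count: 0.

0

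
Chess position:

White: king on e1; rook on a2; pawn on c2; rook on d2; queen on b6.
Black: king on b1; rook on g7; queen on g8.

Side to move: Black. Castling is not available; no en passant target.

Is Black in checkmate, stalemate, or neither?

Black to move; black king on b1.
In check: yes, from the white queen on b6.
Legal moves for Black: Kxa2, Kc1, Qb3.
Black is in check but has 3 legal moves → neither.

neither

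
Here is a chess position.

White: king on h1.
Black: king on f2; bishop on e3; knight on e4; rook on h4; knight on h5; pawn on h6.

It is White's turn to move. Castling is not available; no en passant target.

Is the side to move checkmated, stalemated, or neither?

checkmate

White to move; white king on h1.
In check: yes, from the black rook on h4.
King squares — g1: attacked by Kf2; g2: attacked by Kf2; h2: attacked by Rh4.
Legal moves for White: none.
In check with no legal moves → checkmate.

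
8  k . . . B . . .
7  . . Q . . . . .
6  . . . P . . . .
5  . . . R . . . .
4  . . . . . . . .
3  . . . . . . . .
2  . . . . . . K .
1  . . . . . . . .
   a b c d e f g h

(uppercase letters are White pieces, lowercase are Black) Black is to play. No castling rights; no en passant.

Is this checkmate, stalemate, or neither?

stalemate

Black to move; black king on a8.
In check: no.
King squares — a7: attacked by Qc7; b7: attacked by Qc7; b8: attacked by Qc7.
Legal moves for Black: none.
Not in check and no legal moves → stalemate.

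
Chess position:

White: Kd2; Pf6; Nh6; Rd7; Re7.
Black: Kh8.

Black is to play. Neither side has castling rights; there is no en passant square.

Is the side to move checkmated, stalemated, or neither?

Black to move; black king on h8.
In check: no.
King squares — g7: attacked by Pf6; h7: attacked by Re7; g8: attacked by Nh6.
Legal moves for Black: none.
Not in check and no legal moves → stalemate.

stalemate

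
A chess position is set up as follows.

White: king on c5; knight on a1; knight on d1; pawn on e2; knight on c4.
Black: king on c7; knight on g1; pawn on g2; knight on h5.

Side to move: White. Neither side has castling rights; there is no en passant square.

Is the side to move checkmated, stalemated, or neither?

neither

White to move; white king on c5.
In check: no.
Legal moves for White include: Kd5, Kb5, Kd4, Kb4, Nd6, Nb6, Ne5, Na5, Nce3, Na3, Nd2, Ncb2, Nde3, Nc3, Nf2, Ndb2, Nb3, Nc2, ... (list truncated; more exist).
White has legal moves and is not in check → neither.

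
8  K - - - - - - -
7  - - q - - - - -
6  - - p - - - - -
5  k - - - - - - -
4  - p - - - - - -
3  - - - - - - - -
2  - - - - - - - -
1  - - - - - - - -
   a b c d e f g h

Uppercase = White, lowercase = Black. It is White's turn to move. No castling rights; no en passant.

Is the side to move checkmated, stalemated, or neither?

White to move; white king on a8.
In check: no.
King squares — a7: attacked by Qc7; b7: attacked by Qc7; b8: attacked by Qc7.
Legal moves for White: none.
Not in check and no legal moves → stalemate.

stalemate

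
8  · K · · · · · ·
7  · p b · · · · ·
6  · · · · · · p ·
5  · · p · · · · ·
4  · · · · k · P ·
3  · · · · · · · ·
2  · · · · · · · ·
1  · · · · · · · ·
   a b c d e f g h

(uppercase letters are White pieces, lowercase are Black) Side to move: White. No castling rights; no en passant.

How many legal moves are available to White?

5

White to move; king on b8.
In check: yes, from the black bishop on c7.
Legal moves: Kc8, Ka8, Kxc7, Kxb7, Ka7.
Count: 5.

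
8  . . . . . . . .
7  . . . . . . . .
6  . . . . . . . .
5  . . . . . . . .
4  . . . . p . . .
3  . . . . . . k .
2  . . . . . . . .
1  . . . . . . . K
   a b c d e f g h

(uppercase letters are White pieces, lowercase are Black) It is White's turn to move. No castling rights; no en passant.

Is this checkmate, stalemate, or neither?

White to move; white king on h1.
In check: no.
Legal moves for White: Kg1.
White has 1 legal move and is not in check → neither.

neither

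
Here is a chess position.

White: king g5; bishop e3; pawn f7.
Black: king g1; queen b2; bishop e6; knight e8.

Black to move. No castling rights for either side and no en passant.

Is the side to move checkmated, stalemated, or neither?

Black to move; black king on g1.
In check: yes, from the white bishop on e3.
King squares — f1: available; h1: available; f2: attacked by Be3; g2: available; h2: available.
Legal moves for Black: Kh2, Kg2, Kh1, Kf1, Qf2.
Black is in check but has 5 legal moves → neither.

neither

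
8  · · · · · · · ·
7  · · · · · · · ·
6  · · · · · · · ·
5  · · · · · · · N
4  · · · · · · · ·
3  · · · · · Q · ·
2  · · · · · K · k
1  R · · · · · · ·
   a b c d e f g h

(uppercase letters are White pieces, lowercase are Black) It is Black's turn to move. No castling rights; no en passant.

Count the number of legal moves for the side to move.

0

Black to move; king on h2.
In check: no.
Legal moves: none.
Count: 0.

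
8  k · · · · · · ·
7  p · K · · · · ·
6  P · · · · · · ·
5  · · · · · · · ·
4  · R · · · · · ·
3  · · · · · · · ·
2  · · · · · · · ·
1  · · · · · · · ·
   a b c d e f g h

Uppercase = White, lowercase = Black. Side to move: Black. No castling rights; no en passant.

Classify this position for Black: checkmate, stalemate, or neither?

Black to move; black king on a8.
In check: no.
King squares — a7: own pawn; b7: attacked by Rb4; b8: attacked by Rb4.
Legal moves for Black: none.
Not in check and no legal moves → stalemate.

stalemate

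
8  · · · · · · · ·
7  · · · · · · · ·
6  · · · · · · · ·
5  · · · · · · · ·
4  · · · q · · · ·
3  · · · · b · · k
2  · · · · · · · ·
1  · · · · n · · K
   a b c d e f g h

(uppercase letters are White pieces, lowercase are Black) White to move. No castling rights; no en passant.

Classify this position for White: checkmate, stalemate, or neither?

White to move; white king on h1.
In check: no.
King squares — g1: attacked by Be3; g2: attacked by Ne1; h2: attacked by Kh3.
Legal moves for White: none.
Not in check and no legal moves → stalemate.

stalemate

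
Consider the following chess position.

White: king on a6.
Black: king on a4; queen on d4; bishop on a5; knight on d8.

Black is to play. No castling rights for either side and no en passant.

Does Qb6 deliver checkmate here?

yes

After Qb6: white king on a6; in check: yes, from the black queen on b6.
King squares — a5: attacked by Ka4; b5: attacked by Ka4; b6: attacked by Ba5; a7: attacked by Qb6; b7: attacked by Qb6.
White has no legal moves → checkmate.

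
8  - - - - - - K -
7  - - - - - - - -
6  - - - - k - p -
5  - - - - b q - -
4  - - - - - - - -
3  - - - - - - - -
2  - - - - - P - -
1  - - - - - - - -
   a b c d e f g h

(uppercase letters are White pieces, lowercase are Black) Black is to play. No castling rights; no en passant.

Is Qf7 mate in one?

yes

After Qf7: white king on g8; in check: yes, from the black queen on f7.
King squares — f7: attacked by Ke6; g7: attacked by Be5; h7: attacked by Qf7; f8: attacked by Qf7; h8: attacked by Be5.
White has no legal moves → checkmate.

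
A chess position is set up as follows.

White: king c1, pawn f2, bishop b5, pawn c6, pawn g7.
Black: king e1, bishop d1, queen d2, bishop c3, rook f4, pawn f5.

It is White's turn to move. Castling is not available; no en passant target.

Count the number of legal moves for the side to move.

1

White to move; king on c1.
In check: yes, from the black queen on d2.
Legal moves: Kb1.
Count: 1.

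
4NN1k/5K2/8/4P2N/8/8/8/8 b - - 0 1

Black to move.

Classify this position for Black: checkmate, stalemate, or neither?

Black to move; black king on h8.
In check: no.
King squares — g7: attacked by Nh5; h7: attacked by Nf8; g8: attacked by Kf7.
Legal moves for Black: none.
Not in check and no legal moves → stalemate.

stalemate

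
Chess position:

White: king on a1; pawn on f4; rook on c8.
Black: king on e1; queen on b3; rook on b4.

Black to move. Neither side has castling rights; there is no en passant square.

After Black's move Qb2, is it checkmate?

After Qb2: white king on a1; in check: yes, from the black queen on b2.
King squares — b1: attacked by Qb2; a2: attacked by Qb2; b2: attacked by Rb4.
White has no legal moves → checkmate.

yes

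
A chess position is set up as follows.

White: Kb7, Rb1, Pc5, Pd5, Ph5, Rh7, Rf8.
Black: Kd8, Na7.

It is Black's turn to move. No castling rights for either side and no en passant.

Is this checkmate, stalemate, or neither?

checkmate

Black to move; black king on d8.
In check: yes, from the white rook on f8.
King squares — c7: attacked by Kb7; d7: attacked by Rh7; e7: attacked by Rh7; c8: attacked by Kb7; e8: attacked by Rf8.
Legal moves for Black: none.
In check with no legal moves → checkmate.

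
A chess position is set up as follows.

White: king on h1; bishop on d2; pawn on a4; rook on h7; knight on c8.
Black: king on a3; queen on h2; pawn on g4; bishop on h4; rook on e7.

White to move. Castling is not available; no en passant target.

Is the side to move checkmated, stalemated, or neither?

neither

White to move; white king on h1.
In check: yes, from the black queen on h2.
Legal moves for White: Kxh2.
White is in check but has 1 legal move → neither.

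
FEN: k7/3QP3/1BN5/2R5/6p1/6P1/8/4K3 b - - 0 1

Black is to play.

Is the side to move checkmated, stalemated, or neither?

Black to move; black king on a8.
In check: no.
King squares — a7: attacked by Bb6; b7: attacked by Qd7; b8: attacked by Nc6.
Legal moves for Black: none.
Not in check and no legal moves → stalemate.

stalemate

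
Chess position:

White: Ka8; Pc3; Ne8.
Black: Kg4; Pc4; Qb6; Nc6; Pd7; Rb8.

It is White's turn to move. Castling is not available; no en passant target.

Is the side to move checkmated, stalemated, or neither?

checkmate

White to move; white king on a8.
In check: yes, from the black rook on b8.
King squares — a7: attacked by Qb6; b7: attacked by Qb6; b8: attacked by Qb6.
Legal moves for White: none.
In check with no legal moves → checkmate.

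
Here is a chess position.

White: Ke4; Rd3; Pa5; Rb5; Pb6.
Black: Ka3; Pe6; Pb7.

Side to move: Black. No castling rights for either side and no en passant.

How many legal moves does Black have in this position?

2

Black to move; king on a3.
In check: yes, from the white rook on d3.
Legal moves: Ka4, Ka2.
Count: 2.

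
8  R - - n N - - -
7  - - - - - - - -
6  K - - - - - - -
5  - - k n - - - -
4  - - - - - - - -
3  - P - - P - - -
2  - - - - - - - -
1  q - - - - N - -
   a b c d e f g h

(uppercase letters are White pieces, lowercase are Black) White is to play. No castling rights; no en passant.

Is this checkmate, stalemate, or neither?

White to move; white king on a6.
In check: yes, from the black queen on a1.
King squares — a5: attacked by Qa1; b5: attacked by Kc5; b6: attacked by Kc5; a7: attacked by Qa1; b7: attacked by Nd8.
Legal moves for White: none.
In check with no legal moves → checkmate.

checkmate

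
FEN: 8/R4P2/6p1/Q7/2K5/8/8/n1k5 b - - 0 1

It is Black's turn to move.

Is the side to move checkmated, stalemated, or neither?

neither

Black to move; black king on c1.
In check: no.
Legal moves for Black: Kc2, Kb2, Kd1, Kb1, Nb3, Nc2, g5.
Black has 7 legal moves and is not in check → neither.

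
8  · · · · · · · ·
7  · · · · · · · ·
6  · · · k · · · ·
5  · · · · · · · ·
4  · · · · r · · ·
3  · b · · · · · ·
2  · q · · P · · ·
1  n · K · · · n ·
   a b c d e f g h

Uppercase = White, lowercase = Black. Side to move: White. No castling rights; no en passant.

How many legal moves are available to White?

1

White to move; king on c1.
In check: yes, from the black queen on b2.
Legal moves: Kxb2.
Count: 1.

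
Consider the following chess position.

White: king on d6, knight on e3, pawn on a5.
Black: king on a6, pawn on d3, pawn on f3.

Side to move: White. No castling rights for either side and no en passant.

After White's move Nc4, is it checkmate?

After Nc4: black king on a6; in check: no.
Black is not in check, so this cannot be checkmate.

no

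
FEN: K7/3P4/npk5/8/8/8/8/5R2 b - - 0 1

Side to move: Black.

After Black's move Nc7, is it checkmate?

After Nc7: white king on a8; in check: yes, from the black knight on c7.
White has 2 legal replies: Kb8, Ka7.
In check but a legal move exists → not checkmate.

no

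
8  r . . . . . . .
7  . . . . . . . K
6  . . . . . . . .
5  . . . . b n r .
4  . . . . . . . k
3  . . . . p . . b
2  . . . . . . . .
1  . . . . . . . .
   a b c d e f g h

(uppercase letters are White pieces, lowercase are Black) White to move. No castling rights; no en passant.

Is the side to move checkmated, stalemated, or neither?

White to move; white king on h7.
In check: no.
King squares — g6: attacked by Rg5; h6: attacked by Nf5; g7: attacked by Be5; g8: attacked by Rg5; h8: attacked by Be5.
Legal moves for White: none.
Not in check and no legal moves → stalemate.

stalemate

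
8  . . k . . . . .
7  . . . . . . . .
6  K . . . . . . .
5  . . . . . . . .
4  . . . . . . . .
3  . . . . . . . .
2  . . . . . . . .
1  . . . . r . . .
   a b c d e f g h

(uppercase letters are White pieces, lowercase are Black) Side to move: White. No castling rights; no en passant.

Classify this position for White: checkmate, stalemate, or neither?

neither

White to move; white king on a6.
In check: no.
Legal moves for White: Ka7, Kb6, Kb5, Ka5.
White has 4 legal moves and is not in check → neither.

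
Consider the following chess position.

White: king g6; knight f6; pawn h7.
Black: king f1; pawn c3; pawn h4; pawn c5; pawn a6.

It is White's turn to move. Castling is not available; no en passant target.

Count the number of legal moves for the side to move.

17

White to move; king on g6.
In check: no.
Legal moves: Kg7, Kf7, Kh6, Kh5, Kg5, Kf5, Ng8, Ne8, Nd7, Nh5, Nd5, Ng4, Ne4, h8=Q, h8=R, h8=B, h8=N.
Count: 17.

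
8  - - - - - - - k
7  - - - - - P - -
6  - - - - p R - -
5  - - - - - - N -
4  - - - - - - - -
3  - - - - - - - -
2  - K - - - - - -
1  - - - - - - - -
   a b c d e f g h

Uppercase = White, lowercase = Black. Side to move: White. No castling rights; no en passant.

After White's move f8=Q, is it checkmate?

After f8=Q: black king on h8; in check: yes, from the white queen on f8.
King squares — g7: attacked by Qf8; h7: attacked by Ng5; g8: attacked by Qf8.
Black has no legal moves → checkmate.

yes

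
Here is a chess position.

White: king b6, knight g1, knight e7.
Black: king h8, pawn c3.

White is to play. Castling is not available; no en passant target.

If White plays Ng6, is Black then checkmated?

After Ng6: black king on h8; in check: yes, from the white knight on g6.
Black has 3 legal replies: Kg8, Kh7, Kg7.
In check but a legal move exists → not checkmate.

no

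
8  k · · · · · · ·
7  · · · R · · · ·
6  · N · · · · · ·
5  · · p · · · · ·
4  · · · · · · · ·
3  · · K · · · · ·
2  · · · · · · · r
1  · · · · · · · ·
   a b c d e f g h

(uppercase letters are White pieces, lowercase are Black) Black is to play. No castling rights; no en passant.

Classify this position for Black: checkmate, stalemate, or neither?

neither

Black to move; black king on a8.
In check: yes, from the white knight on b6.
Legal moves for Black: Kb8.
Black is in check but has 1 legal move → neither.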